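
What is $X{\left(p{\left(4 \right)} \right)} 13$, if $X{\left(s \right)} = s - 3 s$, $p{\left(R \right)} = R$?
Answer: $-104$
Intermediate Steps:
$X{\left(s \right)} = - 2 s$
$X{\left(p{\left(4 \right)} \right)} 13 = \left(-2\right) 4 \cdot 13 = \left(-8\right) 13 = -104$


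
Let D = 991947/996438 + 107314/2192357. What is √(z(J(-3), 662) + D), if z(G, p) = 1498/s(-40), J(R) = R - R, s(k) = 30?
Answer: √6081966195714502459757532390/10922739121830 ≈ 7.1399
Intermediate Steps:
D = 760544565537/728182608122 (D = 991947*(1/996438) + 107314*(1/2192357) = 330649/332146 + 107314/2192357 = 760544565537/728182608122 ≈ 1.0444)
J(R) = 0
z(G, p) = 749/15 (z(G, p) = 1498/30 = 1498*(1/30) = 749/15)
√(z(J(-3), 662) + D) = √(749/15 + 760544565537/728182608122) = √(556816941966433/10922739121830) = √6081966195714502459757532390/10922739121830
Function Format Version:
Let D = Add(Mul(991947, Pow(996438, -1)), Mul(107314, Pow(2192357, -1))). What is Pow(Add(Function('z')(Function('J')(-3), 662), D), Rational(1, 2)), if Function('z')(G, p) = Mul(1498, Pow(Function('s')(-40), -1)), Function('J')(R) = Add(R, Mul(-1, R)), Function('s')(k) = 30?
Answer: Mul(Rational(1, 10922739121830), Pow(6081966195714502459757532390, Rational(1, 2))) ≈ 7.1399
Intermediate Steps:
D = Rational(760544565537, 728182608122) (D = Add(Mul(991947, Rational(1, 996438)), Mul(107314, Rational(1, 2192357))) = Add(Rational(330649, 332146), Rational(107314, 2192357)) = Rational(760544565537, 728182608122) ≈ 1.0444)
Function('J')(R) = 0
Function('z')(G, p) = Rational(749, 15) (Function('z')(G, p) = Mul(1498, Pow(30, -1)) = Mul(1498, Rational(1, 30)) = Rational(749, 15))
Pow(Add(Function('z')(Function('J')(-3), 662), D), Rational(1, 2)) = Pow(Add(Rational(749, 15), Rational(760544565537, 728182608122)), Rational(1, 2)) = Pow(Rational(556816941966433, 10922739121830), Rational(1, 2)) = Mul(Rational(1, 10922739121830), Pow(6081966195714502459757532390, Rational(1, 2)))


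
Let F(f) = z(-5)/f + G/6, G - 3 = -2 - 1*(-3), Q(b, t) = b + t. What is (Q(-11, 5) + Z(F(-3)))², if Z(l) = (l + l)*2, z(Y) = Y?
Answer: 100/9 ≈ 11.111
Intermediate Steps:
G = 4 (G = 3 + (-2 - 1*(-3)) = 3 + (-2 + 3) = 3 + 1 = 4)
F(f) = ⅔ - 5/f (F(f) = -5/f + 4/6 = -5/f + 4*(⅙) = -5/f + ⅔ = ⅔ - 5/f)
Z(l) = 4*l (Z(l) = (2*l)*2 = 4*l)
(Q(-11, 5) + Z(F(-3)))² = ((-11 + 5) + 4*(⅔ - 5/(-3)))² = (-6 + 4*(⅔ - 5*(-⅓)))² = (-6 + 4*(⅔ + 5/3))² = (-6 + 4*(7/3))² = (-6 + 28/3)² = (10/3)² = 100/9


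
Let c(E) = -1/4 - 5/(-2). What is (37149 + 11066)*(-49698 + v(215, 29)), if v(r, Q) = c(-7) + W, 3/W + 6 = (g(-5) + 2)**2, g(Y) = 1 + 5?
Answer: -277945058715/116 ≈ -2.3961e+9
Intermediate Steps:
c(E) = 9/4 (c(E) = -1*1/4 - 5*(-1/2) = -1/4 + 5/2 = 9/4)
g(Y) = 6
W = 3/58 (W = 3/(-6 + (6 + 2)**2) = 3/(-6 + 8**2) = 3/(-6 + 64) = 3/58 ≈ 0.051724)
v(r, Q) = 267/116 (v(r, Q) = 9/4 + 3/58 = 267/116)
(37149 + 11066)*(-49698 + v(215, 29)) = (37149 + 11066)*(-49698 + 267/116) = 48215*(-5764701/116) = -277945058715/116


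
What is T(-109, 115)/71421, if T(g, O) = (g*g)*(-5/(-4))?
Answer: 59405/285684 ≈ 0.20794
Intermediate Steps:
T(g, O) = 5*g²/4 (T(g, O) = g²*(-5*(-¼)) = g²*(5/4) = 5*g²/4)
T(-109, 115)/71421 = ((5/4)*(-109)²)/71421 = ((5/4)*11881)*(1/71421) = (59405/4)*(1/71421) = 59405/285684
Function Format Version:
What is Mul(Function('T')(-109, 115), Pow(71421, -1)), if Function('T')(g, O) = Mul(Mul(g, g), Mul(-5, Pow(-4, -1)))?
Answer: Rational(59405, 285684) ≈ 0.20794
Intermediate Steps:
Function('T')(g, O) = Mul(Rational(5, 4), Pow(g, 2)) (Function('T')(g, O) = Mul(Pow(g, 2), Mul(-5, Rational(-1, 4))) = Mul(Pow(g, 2), Rational(5, 4)) = Mul(Rational(5, 4), Pow(g, 2)))
Mul(Function('T')(-109, 115), Pow(71421, -1)) = Mul(Mul(Rational(5, 4), Pow(-109, 2)), Pow(71421, -1)) = Mul(Mul(Rational(5, 4), 11881), Rational(1, 71421)) = Mul(Rational(59405, 4), Rational(1, 71421)) = Rational(59405, 285684)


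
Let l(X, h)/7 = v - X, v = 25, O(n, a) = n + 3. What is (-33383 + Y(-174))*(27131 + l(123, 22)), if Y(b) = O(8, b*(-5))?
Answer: -882522540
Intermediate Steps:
O(n, a) = 3 + n
Y(b) = 11 (Y(b) = 3 + 8 = 11)
l(X, h) = 175 - 7*X (l(X, h) = 7*(25 - X) = 175 - 7*X)
(-33383 + Y(-174))*(27131 + l(123, 22)) = (-33383 + 11)*(27131 + (175 - 7*123)) = -33372*(27131 + (175 - 861)) = -33372*(27131 - 686) = -33372*26445 = -882522540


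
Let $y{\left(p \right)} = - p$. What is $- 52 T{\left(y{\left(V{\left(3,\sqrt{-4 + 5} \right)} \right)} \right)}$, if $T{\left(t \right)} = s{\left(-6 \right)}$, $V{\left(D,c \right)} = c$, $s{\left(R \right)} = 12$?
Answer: $-624$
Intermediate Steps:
$T{\left(t \right)} = 12$
$- 52 T{\left(y{\left(V{\left(3,\sqrt{-4 + 5} \right)} \right)} \right)} = \left(-52\right) 12 = -624$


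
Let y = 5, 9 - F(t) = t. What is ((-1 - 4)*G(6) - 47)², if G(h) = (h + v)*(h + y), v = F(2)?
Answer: 580644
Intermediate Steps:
F(t) = 9 - t
v = 7 (v = 9 - 1*2 = 9 - 2 = 7)
G(h) = (5 + h)*(7 + h) (G(h) = (h + 7)*(h + 5) = (7 + h)*(5 + h) = (5 + h)*(7 + h))
((-1 - 4)*G(6) - 47)² = ((-1 - 4)*(35 + 6² + 12*6) - 47)² = (-5*(35 + 36 + 72) - 47)² = (-5*143 - 47)² = (-715 - 47)² = (-762)² = 580644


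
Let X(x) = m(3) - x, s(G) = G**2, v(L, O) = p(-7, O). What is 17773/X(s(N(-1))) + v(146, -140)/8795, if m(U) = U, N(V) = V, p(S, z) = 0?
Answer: 17773/2 ≈ 8886.5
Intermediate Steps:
v(L, O) = 0
X(x) = 3 - x
17773/X(s(N(-1))) + v(146, -140)/8795 = 17773/(3 - 1*(-1)**2) + 0/8795 = 17773/(3 - 1*1) + 0*(1/8795) = 17773/(3 - 1) + 0 = 17773/2 + 0 = 17773/2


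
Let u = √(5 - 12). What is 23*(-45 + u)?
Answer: -1035 + 23*I*√7 ≈ -1035.0 + 60.852*I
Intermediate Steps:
u = I*√7 (u = √(-7) = I*√7 ≈ 2.6458*I)
23*(-45 + u) = 23*(-45 + I*√7) = -1035 + 23*I*√7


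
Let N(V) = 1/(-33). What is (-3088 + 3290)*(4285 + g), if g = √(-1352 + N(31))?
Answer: 865570 + 202*I*√1472361/33 ≈ 8.6557e+5 + 7427.5*I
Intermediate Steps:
N(V) = -1/33
g = I*√1472361/33 (g = √(-1352 - 1/33) = √(-44617/33) = I*√1472361/33 ≈ 36.77*I)
(-3088 + 3290)*(4285 + g) = (-3088 + 3290)*(4285 + I*√1472361/33) = 202*(4285 + I*√1472361/33) = 865570 + 202*I*√1472361/33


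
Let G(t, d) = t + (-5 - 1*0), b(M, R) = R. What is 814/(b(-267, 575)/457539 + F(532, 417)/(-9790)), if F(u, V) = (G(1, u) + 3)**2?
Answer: 158528510580/224857 ≈ 7.0502e+5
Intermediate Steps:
G(t, d) = -5 + t (G(t, d) = t + (-5 + 0) = t - 5 = -5 + t)
F(u, V) = 1 (F(u, V) = ((-5 + 1) + 3)**2 = (-4 + 3)**2 = (-1)**2 = 1)
814/(b(-267, 575)/457539 + F(532, 417)/(-9790)) = 814/(575/457539 + 1/(-9790)) = 814/(575*(1/457539) + 1*(-1/9790)) = 814/(25/19893 - 1/9790) = 814/(224857/194752470) = 814*(194752470/224857) = 158528510580/224857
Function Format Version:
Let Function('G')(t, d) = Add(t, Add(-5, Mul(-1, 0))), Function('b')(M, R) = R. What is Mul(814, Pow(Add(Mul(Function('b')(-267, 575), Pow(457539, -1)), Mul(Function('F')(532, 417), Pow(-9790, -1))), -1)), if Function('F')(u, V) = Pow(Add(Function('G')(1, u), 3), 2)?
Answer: Rational(158528510580, 224857) ≈ 7.0502e+5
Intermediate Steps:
Function('G')(t, d) = Add(-5, t) (Function('G')(t, d) = Add(t, Add(-5, 0)) = Add(t, -5) = Add(-5, t))
Function('F')(u, V) = 1 (Function('F')(u, V) = Pow(Add(Add(-5, 1), 3), 2) = Pow(Add(-4, 3), 2) = Pow(-1, 2) = 1)
Mul(814, Pow(Add(Mul(Function('b')(-267, 575), Pow(457539, -1)), Mul(Function('F')(532, 417), Pow(-9790, -1))), -1)) = Mul(814, Pow(Add(Mul(575, Pow(457539, -1)), Mul(1, Pow(-9790, -1))), -1)) = Mul(814, Pow(Add(Mul(575, Rational(1, 457539)), Mul(1, Rational(-1, 9790))), -1)) = Mul(814, Pow(Add(Rational(25, 19893), Rational(-1, 9790)), -1)) = Mul(814, Pow(Rational(224857, 194752470), -1)) = Mul(814, Rational(194752470, 224857)) = Rational(158528510580, 224857)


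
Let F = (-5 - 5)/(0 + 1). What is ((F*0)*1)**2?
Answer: 0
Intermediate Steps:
F = -10 (F = -10/1 = -10*1 = -10)
((F*0)*1)**2 = (-10*0*1)**2 = (0*1)**2 = 0**2 = 0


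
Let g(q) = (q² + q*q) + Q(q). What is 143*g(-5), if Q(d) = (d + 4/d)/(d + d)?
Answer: 361647/50 ≈ 7232.9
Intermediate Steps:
Q(d) = (d + 4/d)/(2*d) (Q(d) = (d + 4/d)/((2*d)) = (d + 4/d)*(1/(2*d)) = (d + 4/d)/(2*d))
g(q) = ½ + 2/q² + 2*q² (g(q) = (q² + q*q) + (½ + 2/q²) = (q² + q²) + (½ + 2/q²) = 2*q² + (½ + 2/q²) = ½ + 2/q² + 2*q²)
143*g(-5) = 143*(½ + 2/(-5)² + 2*(-5)²) = 143*(½ + 2*(1/25) + 2*25) = 143*(½ + 2/25 + 50) = 143*(2529/50) = 361647/50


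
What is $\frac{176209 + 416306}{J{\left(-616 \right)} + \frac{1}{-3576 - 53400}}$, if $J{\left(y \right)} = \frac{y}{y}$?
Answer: $\frac{6751826928}{11395} \approx 5.9253 \cdot 10^{5}$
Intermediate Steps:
$J{\left(y \right)} = 1$
$\frac{176209 + 416306}{J{\left(-616 \right)} + \frac{1}{-3576 - 53400}} = \frac{176209 + 416306}{1 + \frac{1}{-3576 - 53400}} = \frac{592515}{1 + \frac{1}{-56976}} = \frac{592515}{1 - \frac{1}{56976}} = \frac{592515}{\frac{56975}{56976}} = 592515 \cdot \frac{56976}{56975} = \frac{6751826928}{11395}$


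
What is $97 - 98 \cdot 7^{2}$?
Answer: $-4705$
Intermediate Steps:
$97 - 98 \cdot 7^{2} = 97 - 4802 = -4705$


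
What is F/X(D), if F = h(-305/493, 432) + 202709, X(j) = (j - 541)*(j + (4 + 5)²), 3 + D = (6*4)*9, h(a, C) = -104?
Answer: -67535/32144 ≈ -2.1010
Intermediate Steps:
D = 213 (D = -3 + (6*4)*9 = -3 + 24*9 = -3 + 216 = 213)
X(j) = (-541 + j)*(81 + j) (X(j) = (-541 + j)*(j + 9²) = (-541 + j)*(j + 81) = (-541 + j)*(81 + j))
F = 202605 (F = -104 + 202709 = 202605)
F/X(D) = 202605/(-43821 + 213² - 460*213) = 202605/(-43821 + 45369 - 97980) = 202605/(-96432) = 202605*(-1/96432) = -67535/32144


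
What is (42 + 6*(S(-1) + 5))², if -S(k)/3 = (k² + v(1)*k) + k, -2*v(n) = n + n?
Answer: 2916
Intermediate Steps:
v(n) = -n (v(n) = -(n + n)/2 = -n)
S(k) = -3*k² (S(k) = -3*((k² + (-1*1)*k) + k) = -3*((k² - k) + k) = -3*k²)
(42 + 6*(S(-1) + 5))² = (42 + 6*(-3*(-1)² + 5))² = (42 + 6*(-3*1 + 5))² = (42 + 6*(-3 + 5))² = (42 + 6*2)² = (42 + 12)² = 54² = 2916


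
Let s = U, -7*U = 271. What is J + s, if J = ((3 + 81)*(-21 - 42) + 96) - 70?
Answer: -37133/7 ≈ -5304.7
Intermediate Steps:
U = -271/7 (U = -⅐*271 = -271/7 ≈ -38.714)
s = -271/7 ≈ -38.714
J = -5266 (J = (84*(-63) + 96) - 70 = (-5292 + 96) - 70 = -5196 - 70 = -5266)
J + s = -5266 - 271/7 = -37133/7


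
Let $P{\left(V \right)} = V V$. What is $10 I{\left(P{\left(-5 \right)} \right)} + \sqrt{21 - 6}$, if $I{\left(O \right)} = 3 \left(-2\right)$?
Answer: $-60 + \sqrt{15} \approx -56.127$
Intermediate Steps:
$P{\left(V \right)} = V^{2}$
$I{\left(O \right)} = -6$
$10 I{\left(P{\left(-5 \right)} \right)} + \sqrt{21 - 6} = 10 \left(-6\right) + \sqrt{21 - 6} = -60 + \sqrt{15}$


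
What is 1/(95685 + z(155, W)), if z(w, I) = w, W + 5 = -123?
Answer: 1/95840 ≈ 1.0434e-5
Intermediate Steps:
W = -128 (W = -5 - 123 = -128)
1/(95685 + z(155, W)) = 1/(95685 + 155) = 1/95840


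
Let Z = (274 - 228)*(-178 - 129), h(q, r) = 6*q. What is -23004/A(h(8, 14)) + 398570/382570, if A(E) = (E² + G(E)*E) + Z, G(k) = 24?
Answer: 652589395/204024581 ≈ 3.1986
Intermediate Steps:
Z = -14122 (Z = 46*(-307) = -14122)
A(E) = -14122 + E² + 24*E (A(E) = (E² + 24*E) - 14122 = -14122 + E² + 24*E)
-23004/A(h(8, 14)) + 398570/382570 = -23004/(-14122 + (6*8)² + 24*(6*8)) + 398570/382570 = -23004/(-14122 + 48² + 24*48) + 398570*(1/382570) = -23004/(-14122 + 2304 + 1152) + 39857/38257 = -23004/(-10666) + 39857/38257 = -23004*(-1/10666) + 39857/38257 = 11502/5333 + 39857/38257 = 652589395/204024581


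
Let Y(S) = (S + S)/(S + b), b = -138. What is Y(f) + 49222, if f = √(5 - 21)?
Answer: 234542838/4765 - 276*I/4765 ≈ 49222.0 - 0.057922*I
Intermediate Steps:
f = 4*I (f = √(-16) = 4*I ≈ 4.0*I)
Y(S) = 2*S/(-138 + S) (Y(S) = (S + S)/(S - 138) = (2*S)/(-138 + S) = 2*S/(-138 + S))
Y(f) + 49222 = 2*(4*I)/(-138 + 4*I) + 49222 = 2*(4*I)*((-138 - 4*I)/19060) + 49222 = 2*I*(-138 - 4*I)/4765 + 49222 = 49222 + 2*I*(-138 - 4*I)/4765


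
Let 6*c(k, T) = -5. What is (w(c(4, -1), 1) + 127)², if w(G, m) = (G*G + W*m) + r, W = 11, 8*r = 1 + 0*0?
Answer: 99900025/5184 ≈ 19271.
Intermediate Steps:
r = ⅛ (r = (1 + 0*0)/8 = (1 + 0)/8 = (⅛)*1 = ⅛ ≈ 0.12500)
c(k, T) = -⅚ (c(k, T) = (⅙)*(-5) = -⅚)
w(G, m) = ⅛ + G² + 11*m (w(G, m) = (G*G + 11*m) + ⅛ = (G² + 11*m) + ⅛ = ⅛ + G² + 11*m)
(w(c(4, -1), 1) + 127)² = ((⅛ + (-⅚)² + 11*1) + 127)² = ((⅛ + 25/36 + 11) + 127)² = (851/72 + 127)² = (9995/72)² = 99900025/5184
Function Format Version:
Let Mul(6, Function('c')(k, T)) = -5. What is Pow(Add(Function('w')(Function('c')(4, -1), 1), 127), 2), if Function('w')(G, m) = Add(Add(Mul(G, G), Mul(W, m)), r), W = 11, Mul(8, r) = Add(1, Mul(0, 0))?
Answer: Rational(99900025, 5184) ≈ 19271.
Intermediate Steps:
r = Rational(1, 8) (r = Mul(Rational(1, 8), Add(1, Mul(0, 0))) = Mul(Rational(1, 8), Add(1, 0)) = Mul(Rational(1, 8), 1) = Rational(1, 8) ≈ 0.12500)
Function('c')(k, T) = Rational(-5, 6) (Function('c')(k, T) = Mul(Rational(1, 6), -5) = Rational(-5, 6))
Function('w')(G, m) = Add(Rational(1, 8), Pow(G, 2), Mul(11, m)) (Function('w')(G, m) = Add(Add(Mul(G, G), Mul(11, m)), Rational(1, 8)) = Add(Add(Pow(G, 2), Mul(11, m)), Rational(1, 8)) = Add(Rational(1, 8), Pow(G, 2), Mul(11, m)))
Pow(Add(Function('w')(Function('c')(4, -1), 1), 127), 2) = Pow(Add(Add(Rational(1, 8), Pow(Rational(-5, 6), 2), Mul(11, 1)), 127), 2) = Pow(Add(Add(Rational(1, 8), Rational(25, 36), 11), 127), 2) = Pow(Add(Rational(851, 72), 127), 2) = Pow(Rational(9995, 72), 2) = Rational(99900025, 5184)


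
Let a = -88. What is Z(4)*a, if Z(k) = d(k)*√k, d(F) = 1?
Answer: -176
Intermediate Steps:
Z(k) = √k (Z(k) = 1*√k = √k)
Z(4)*a = √4*(-88) = 2*(-88) = -176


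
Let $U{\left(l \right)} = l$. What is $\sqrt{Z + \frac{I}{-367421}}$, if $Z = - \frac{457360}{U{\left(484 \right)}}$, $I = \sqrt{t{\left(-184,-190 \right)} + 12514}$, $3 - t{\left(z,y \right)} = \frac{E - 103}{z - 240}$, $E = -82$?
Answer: $\frac{\sqrt{-173435448643468381840 - 2356270873 \sqrt{562544438}}}{428412886} \approx 30.74 i$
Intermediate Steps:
$t{\left(z,y \right)} = 3 + \frac{185}{-240 + z}$ ($t{\left(z,y \right)} = 3 - \frac{-82 - 103}{z - 240} = 3 - - \frac{185}{-240 + z} = 3 + \frac{185}{-240 + z}$)
$I = \frac{\sqrt{562544438}}{212}$ ($I = \sqrt{\frac{-535 + 3 \left(-184\right)}{-240 - 184} + 12514} = \sqrt{\frac{-535 - 552}{-424} + 12514} = \sqrt{\left(- \frac{1}{424}\right) \left(-1087\right) + 12514} = \sqrt{\frac{1087}{424} + 12514} = \sqrt{\frac{5307023}{424}} = \frac{\sqrt{562544438}}{212} \approx 111.88$)
$Z = - \frac{114340}{121}$ ($Z = - \frac{457360}{484} = \left(-457360\right) \frac{1}{484} = - \frac{114340}{121} \approx -944.96$)
$\sqrt{Z + \frac{I}{-367421}} = \sqrt{- \frac{114340}{121} + \frac{\frac{1}{212} \sqrt{562544438}}{-367421}} = \sqrt{- \frac{114340}{121} + \frac{\sqrt{562544438}}{212} \left(- \frac{1}{367421}\right)} = \sqrt{- \frac{114340}{121} - \frac{\sqrt{562544438}}{77893252}}$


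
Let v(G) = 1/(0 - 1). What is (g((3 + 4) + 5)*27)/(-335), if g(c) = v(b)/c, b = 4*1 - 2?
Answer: 9/1340 ≈ 0.0067164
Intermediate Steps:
b = 2 (b = 4 - 2 = 2)
v(G) = -1 (v(G) = 1/(-1) = -1)
g(c) = -1/c
(g((3 + 4) + 5)*27)/(-335) = (-1/((3 + 4) + 5)*27)/(-335) = (-1/(7 + 5)*27)*(-1/335) = (-1/12*27)*(-1/335) = (-1*1/12*27)*(-1/335) = -1/12*27*(-1/335) = -9/4*(-1/335) = 9/1340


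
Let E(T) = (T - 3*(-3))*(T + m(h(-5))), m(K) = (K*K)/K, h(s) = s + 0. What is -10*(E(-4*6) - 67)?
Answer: -3680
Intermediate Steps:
h(s) = s
m(K) = K (m(K) = K²/K = K)
E(T) = (-5 + T)*(9 + T) (E(T) = (T - 3*(-3))*(T - 5) = (T + 9)*(-5 + T) = (9 + T)*(-5 + T) = (-5 + T)*(9 + T))
-10*(E(-4*6) - 67) = -10*((-45 + (-4*6)² + 4*(-4*6)) - 67) = -10*((-45 + (-24)² + 4*(-24)) - 67) = -10*((-45 + 576 - 96) - 67) = -10*(435 - 67) = -10*368 = -3680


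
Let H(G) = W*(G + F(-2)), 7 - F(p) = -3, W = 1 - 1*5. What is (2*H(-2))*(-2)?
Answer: 128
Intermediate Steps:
W = -4 (W = 1 - 5 = -4)
F(p) = 10 (F(p) = 7 - 1*(-3) = 7 + 3 = 10)
H(G) = -40 - 4*G (H(G) = -4*(G + 10) = -4*(10 + G) = -40 - 4*G)
(2*H(-2))*(-2) = (2*(-40 - 4*(-2)))*(-2) = (2*(-40 + 8))*(-2) = (2*(-32))*(-2) = -64*(-2) = 128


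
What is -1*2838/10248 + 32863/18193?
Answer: 6789245/4439092 ≈ 1.5294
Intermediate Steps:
-1*2838/10248 + 32863/18193 = -2838*1/10248 + 32863*(1/18193) = -473/1708 + 32863/18193 = 6789245/4439092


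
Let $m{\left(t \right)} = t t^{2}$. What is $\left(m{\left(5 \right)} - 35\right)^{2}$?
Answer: $8100$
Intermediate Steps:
$m{\left(t \right)} = t^{3}$
$\left(m{\left(5 \right)} - 35\right)^{2} = \left(5^{3} - 35\right)^{2} = \left(125 - 35\right)^{2} = 90^{2} = 8100$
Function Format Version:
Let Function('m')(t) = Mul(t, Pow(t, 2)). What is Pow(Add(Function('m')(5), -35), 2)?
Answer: 8100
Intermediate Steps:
Function('m')(t) = Pow(t, 3)
Pow(Add(Function('m')(5), -35), 2) = Pow(Add(Pow(5, 3), -35), 2) = Pow(Add(125, -35), 2) = Pow(90, 2) = 8100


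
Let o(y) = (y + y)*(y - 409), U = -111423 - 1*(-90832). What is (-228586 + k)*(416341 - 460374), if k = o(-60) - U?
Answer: 6680466595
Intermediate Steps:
U = -20591 (U = -111423 + 90832 = -20591)
o(y) = 2*y*(-409 + y) (o(y) = (2*y)*(-409 + y) = 2*y*(-409 + y))
k = 76871 (k = 2*(-60)*(-409 - 60) - 1*(-20591) = 2*(-60)*(-469) + 20591 = 56280 + 20591 = 76871)
(-228586 + k)*(416341 - 460374) = (-228586 + 76871)*(416341 - 460374) = -151715*(-44033) = 6680466595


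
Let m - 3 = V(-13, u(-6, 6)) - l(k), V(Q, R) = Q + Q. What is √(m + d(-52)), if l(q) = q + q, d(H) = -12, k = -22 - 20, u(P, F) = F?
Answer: 7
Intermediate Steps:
k = -42
l(q) = 2*q
V(Q, R) = 2*Q
m = 61 (m = 3 + (2*(-13) - 2*(-42)) = 3 + (-26 - 1*(-84)) = 3 + (-26 + 84) = 3 + 58 = 61)
√(m + d(-52)) = √(61 - 12) = √49 = 7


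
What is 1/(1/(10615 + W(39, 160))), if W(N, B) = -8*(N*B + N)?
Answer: -39617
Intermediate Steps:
W(N, B) = -8*N - 8*B*N (W(N, B) = -8*(B*N + N) = -8*(N + B*N) = -8*N - 8*B*N)
1/(1/(10615 + W(39, 160))) = 1/(1/(10615 - 8*39*(1 + 160))) = 1/(1/(10615 - 8*39*161)) = 1/(1/(10615 - 50232)) = 1/(1/(-39617)) = 1/(-1/39617) = -39617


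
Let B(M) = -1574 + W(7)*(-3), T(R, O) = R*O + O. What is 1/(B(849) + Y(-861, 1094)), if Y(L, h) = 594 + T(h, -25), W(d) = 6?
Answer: -1/28373 ≈ -3.5245e-5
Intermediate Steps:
T(R, O) = O + O*R (T(R, O) = O*R + O = O + O*R)
Y(L, h) = 569 - 25*h (Y(L, h) = 594 - 25*(1 + h) = 594 + (-25 - 25*h) = 569 - 25*h)
B(M) = -1592 (B(M) = -1574 + 6*(-3) = -1574 - 18 = -1592)
1/(B(849) + Y(-861, 1094)) = 1/(-1592 + (569 - 25*1094)) = 1/(-1592 + (569 - 27350)) = 1/(-1592 - 26781) = 1/(-28373) = -1/28373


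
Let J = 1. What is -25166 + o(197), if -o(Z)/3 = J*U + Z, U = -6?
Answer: -25739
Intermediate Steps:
o(Z) = 18 - 3*Z (o(Z) = -3*(1*(-6) + Z) = -3*(-6 + Z) = 18 - 3*Z)
-25166 + o(197) = -25166 + (18 - 3*197) = -25166 + (18 - 591) = -25166 - 573 = -25739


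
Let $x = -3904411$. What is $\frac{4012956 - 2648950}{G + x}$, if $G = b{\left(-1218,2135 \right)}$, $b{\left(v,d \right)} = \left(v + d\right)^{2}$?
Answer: $- \frac{97429}{218823} \approx -0.44524$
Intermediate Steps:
$b{\left(v,d \right)} = \left(d + v\right)^{2}$
$G = 840889$ ($G = \left(2135 - 1218\right)^{2} = 917^{2} = 840889$)
$\frac{4012956 - 2648950}{G + x} = \frac{4012956 - 2648950}{840889 - 3904411} = \frac{1364006}{-3063522} = 1364006 \left(- \frac{1}{3063522}\right) = - \frac{97429}{218823}$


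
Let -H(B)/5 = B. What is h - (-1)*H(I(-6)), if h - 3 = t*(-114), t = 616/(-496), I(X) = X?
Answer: 5412/31 ≈ 174.58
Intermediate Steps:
t = -77/62 (t = 616*(-1/496) = -77/62 ≈ -1.2419)
H(B) = -5*B
h = 4482/31 (h = 3 - 77/62*(-114) = 3 + 4389/31 = 4482/31 ≈ 144.58)
h - (-1)*H(I(-6)) = 4482/31 - (-1)*(-5*(-6)) = 4482/31 - (-1)*30 = 4482/31 - 1*(-30) = 4482/31 + 30 = 5412/31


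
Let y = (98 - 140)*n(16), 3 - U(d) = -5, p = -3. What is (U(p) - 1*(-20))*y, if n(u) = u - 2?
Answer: -16464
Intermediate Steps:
n(u) = -2 + u
U(d) = 8 (U(d) = 3 - 1*(-5) = 3 + 5 = 8)
y = -588 (y = (98 - 140)*(-2 + 16) = -42*14 = -588)
(U(p) - 1*(-20))*y = (8 - 1*(-20))*(-588) = (8 + 20)*(-588) = 28*(-588) = -16464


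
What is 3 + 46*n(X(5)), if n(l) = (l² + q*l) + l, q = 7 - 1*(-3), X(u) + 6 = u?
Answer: -457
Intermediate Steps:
X(u) = -6 + u
q = 10 (q = 7 + 3 = 10)
n(l) = l² + 11*l (n(l) = (l² + 10*l) + l = l² + 11*l)
3 + 46*n(X(5)) = 3 + 46*((-6 + 5)*(11 + (-6 + 5))) = 3 + 46*(-(11 - 1)) = 3 + 46*(-1*10) = 3 + 46*(-10) = 3 - 460 = -457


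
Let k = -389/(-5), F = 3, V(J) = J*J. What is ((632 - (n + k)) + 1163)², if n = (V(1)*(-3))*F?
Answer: 74494161/25 ≈ 2.9798e+6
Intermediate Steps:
V(J) = J²
k = 389/5 (k = -389*(-⅕) = 389/5 ≈ 77.800)
n = -9 (n = (1²*(-3))*3 = (1*(-3))*3 = -3*3 = -9)
((632 - (n + k)) + 1163)² = ((632 - (-9 + 389/5)) + 1163)² = ((632 - 1*344/5) + 1163)² = ((632 - 344/5) + 1163)² = (2816/5 + 1163)² = (8631/5)² = 74494161/25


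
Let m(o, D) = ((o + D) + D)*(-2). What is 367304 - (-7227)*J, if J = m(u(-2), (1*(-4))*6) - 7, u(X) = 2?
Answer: 981599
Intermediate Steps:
m(o, D) = -4*D - 2*o (m(o, D) = ((D + o) + D)*(-2) = (o + 2*D)*(-2) = -4*D - 2*o)
J = 85 (J = (-4*1*(-4)*6 - 2*2) - 7 = (-(-16)*6 - 4) - 7 = (-4*(-24) - 4) - 7 = (96 - 4) - 7 = 92 - 7 = 85)
367304 - (-7227)*J = 367304 - (-7227)*85 = 367304 - 1*(-614295) = 367304 + 614295 = 981599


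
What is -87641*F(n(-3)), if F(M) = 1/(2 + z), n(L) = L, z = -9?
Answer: 87641/7 ≈ 12520.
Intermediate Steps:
F(M) = -⅐ (F(M) = 1/(2 - 9) = 1/(-7) = -⅐)
-87641*F(n(-3)) = -87641*(-⅐) = 87641/7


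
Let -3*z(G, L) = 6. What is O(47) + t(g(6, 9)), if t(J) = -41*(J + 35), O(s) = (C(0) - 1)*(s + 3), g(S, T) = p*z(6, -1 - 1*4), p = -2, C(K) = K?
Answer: -1649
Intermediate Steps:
z(G, L) = -2 (z(G, L) = -1/3*6 = -2)
g(S, T) = 4 (g(S, T) = -2*(-2) = 4)
O(s) = -3 - s (O(s) = (0 - 1)*(s + 3) = -(3 + s) = -3 - s)
t(J) = -1435 - 41*J (t(J) = -41*(35 + J) = -1435 - 41*J)
O(47) + t(g(6, 9)) = (-3 - 1*47) + (-1435 - 41*4) = (-3 - 47) + (-1435 - 164) = -50 - 1599 = -1649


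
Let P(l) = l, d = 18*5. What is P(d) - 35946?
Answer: -35856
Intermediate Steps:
d = 90
P(d) - 35946 = 90 - 35946 = -35856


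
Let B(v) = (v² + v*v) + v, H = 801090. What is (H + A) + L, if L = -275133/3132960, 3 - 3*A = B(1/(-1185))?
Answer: 704860788818317927/879876151200 ≈ 8.0109e+5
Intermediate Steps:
B(v) = v + 2*v² (B(v) = (v² + v²) + v = 2*v² + v = v + 2*v²)
A = 4213858/4212675 (A = 1 - (1 + 2/(-1185))/(3*(-1185)) = 1 - (-1)*(1 + 2*(-1/1185))/3555 = 1 - (-1)*(1 - 2/1185)/3555 = 1 - (-1)*1183/(3555*1185) = 1 - ⅓*(-1183/1404225) = 1 + 1183/4212675 = 4213858/4212675 ≈ 1.0003)
L = -91711/1044320 (L = -275133*1/3132960 = -91711/1044320 ≈ -0.087819)
(H + A) + L = (801090 + 4213858/4212675) - 91711/1044320 = 3374736029608/4212675 - 91711/1044320 = 704860788818317927/879876151200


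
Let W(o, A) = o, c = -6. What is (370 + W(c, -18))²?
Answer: 132496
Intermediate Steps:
(370 + W(c, -18))² = (370 - 6)² = 364² = 132496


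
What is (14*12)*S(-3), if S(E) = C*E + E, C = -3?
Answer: 1008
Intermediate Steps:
S(E) = -2*E (S(E) = -3*E + E = -2*E)
(14*12)*S(-3) = (14*12)*(-2*(-3)) = 168*6 = 1008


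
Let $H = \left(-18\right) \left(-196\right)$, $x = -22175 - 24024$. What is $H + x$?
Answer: $-42671$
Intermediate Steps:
$x = -46199$
$H = 3528$
$H + x = 3528 - 46199 = -42671$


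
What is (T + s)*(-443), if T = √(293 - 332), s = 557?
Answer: -246751 - 443*I*√39 ≈ -2.4675e+5 - 2766.5*I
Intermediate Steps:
T = I*√39 (T = √(-39) = I*√39 ≈ 6.245*I)
(T + s)*(-443) = (I*√39 + 557)*(-443) = (557 + I*√39)*(-443) = -246751 - 443*I*√39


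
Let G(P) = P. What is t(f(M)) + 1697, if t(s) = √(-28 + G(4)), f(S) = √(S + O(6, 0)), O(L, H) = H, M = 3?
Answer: 1697 + 2*I*√6 ≈ 1697.0 + 4.899*I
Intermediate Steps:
f(S) = √S (f(S) = √(S + 0) = √S)
t(s) = 2*I*√6 (t(s) = √(-28 + 4) = √(-24) = 2*I*√6)
t(f(M)) + 1697 = 2*I*√6 + 1697 = 1697 + 2*I*√6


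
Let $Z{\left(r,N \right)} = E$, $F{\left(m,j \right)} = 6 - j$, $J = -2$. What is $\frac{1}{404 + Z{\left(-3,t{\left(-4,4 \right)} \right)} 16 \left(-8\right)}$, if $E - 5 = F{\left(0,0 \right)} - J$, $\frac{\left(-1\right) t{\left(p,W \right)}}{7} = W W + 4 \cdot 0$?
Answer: $- \frac{1}{1260} \approx -0.00079365$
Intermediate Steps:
$t{\left(p,W \right)} = - 7 W^{2}$ ($t{\left(p,W \right)} = - 7 \left(W W + 4 \cdot 0\right) = - 7 \left(W^{2} + 0\right) = - 7 W^{2}$)
$E = 13$ ($E = 5 + \left(\left(6 - 0\right) - -2\right) = 5 + \left(\left(6 + 0\right) + 2\right) = 5 + \left(6 + 2\right) = 5 + 8 = 13$)
$Z{\left(r,N \right)} = 13$
$\frac{1}{404 + Z{\left(-3,t{\left(-4,4 \right)} \right)} 16 \left(-8\right)} = \frac{1}{404 + 13 \cdot 16 \left(-8\right)} = \frac{1}{404 + 208 \left(-8\right)} = \frac{1}{404 - 1664} = \frac{1}{-1260} = - \frac{1}{1260}$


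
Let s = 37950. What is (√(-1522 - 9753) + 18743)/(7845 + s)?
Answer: 18743/45795 + I*√451/9159 ≈ 0.40928 + 0.0023187*I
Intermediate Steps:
(√(-1522 - 9753) + 18743)/(7845 + s) = (√(-1522 - 9753) + 18743)/(7845 + 37950) = (√(-11275) + 18743)/45795 = (5*I*√451 + 18743)*(1/45795) = (18743 + 5*I*√451)*(1/45795) = 18743/45795 + I*√451/9159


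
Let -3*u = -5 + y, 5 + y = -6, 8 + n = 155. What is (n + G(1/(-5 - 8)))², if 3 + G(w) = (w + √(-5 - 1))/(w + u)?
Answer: 871244163/42025 + 2302326*I*√6/42025 ≈ 20732.0 + 134.19*I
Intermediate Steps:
n = 147 (n = -8 + 155 = 147)
y = -11 (y = -5 - 6 = -11)
u = 16/3 (u = -(-5 - 11)/3 = -⅓*(-16) = 16/3 ≈ 5.3333)
G(w) = -3 + (w + I*√6)/(16/3 + w) (G(w) = -3 + (w + √(-5 - 1))/(w + 16/3) = -3 + (w + √(-6))/(16/3 + w) = -3 + (w + I*√6)/(16/3 + w))
(n + G(1/(-5 - 8)))² = (147 + 3*(-16 - 2/(-5 - 8) + I*√6)/(16 + 3/(-5 - 8)))² = (147 + 3*(-16 - 2/(-13) + I*√6)/(16 + 3/(-13)))² = (147 + 3*(-16 - 2*(-1/13) + I*√6)/(16 + 3*(-1/13)))² = (147 + 3*(-16 + 2/13 + I*√6)/(16 - 3/13))² = (147 + 3*(-206/13 + I*√6)/(205/13))² = (147 + 3*(13/205)*(-206/13 + I*√6))² = (147 + (-618/205 + 39*I*√6/205))² = (29517/205 + 39*I*√6/205)²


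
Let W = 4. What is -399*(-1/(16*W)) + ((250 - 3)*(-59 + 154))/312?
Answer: 15637/192 ≈ 81.443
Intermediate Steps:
-399*(-1/(16*W)) + ((250 - 3)*(-59 + 154))/312 = -399/(-4*4*4) + ((250 - 3)*(-59 + 154))/312 = -399/((-16*4)) + (247*95)*(1/312) = -399/(-64) + 23465*(1/312) = -399*(-1/64) + 1805/24 = 399/64 + 1805/24 = 15637/192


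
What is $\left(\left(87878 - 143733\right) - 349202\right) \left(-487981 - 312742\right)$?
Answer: $324338456211$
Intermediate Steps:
$\left(\left(87878 - 143733\right) - 349202\right) \left(-487981 - 312742\right) = \left(\left(87878 - 143733\right) - 349202\right) \left(-800723\right) = \left(-55855 - 349202\right) \left(-800723\right) = \left(-405057\right) \left(-800723\right) = 324338456211$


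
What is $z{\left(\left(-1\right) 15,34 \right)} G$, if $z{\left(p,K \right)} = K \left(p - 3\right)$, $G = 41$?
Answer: $-25092$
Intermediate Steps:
$z{\left(p,K \right)} = K \left(-3 + p\right)$
$z{\left(\left(-1\right) 15,34 \right)} G = 34 \left(-3 - 15\right) 41 = 34 \left(-18\right) 41 = \left(-612\right) 41 = -25092$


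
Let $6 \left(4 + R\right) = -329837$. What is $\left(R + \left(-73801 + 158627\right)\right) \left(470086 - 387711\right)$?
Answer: $\frac{14752950625}{6} \approx 2.4588 \cdot 10^{9}$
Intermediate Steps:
$R = - \frac{329861}{6}$ ($R = -4 + \frac{1}{6} \left(-329837\right) = -4 - \frac{329837}{6} = - \frac{329861}{6} \approx -54977.0$)
$\left(R + \left(-73801 + 158627\right)\right) \left(470086 - 387711\right) = \left(- \frac{329861}{6} + \left(-73801 + 158627\right)\right) \left(470086 - 387711\right) = \left(- \frac{329861}{6} + 84826\right) 82375 = \frac{179095}{6} \cdot 82375 = \frac{14752950625}{6}$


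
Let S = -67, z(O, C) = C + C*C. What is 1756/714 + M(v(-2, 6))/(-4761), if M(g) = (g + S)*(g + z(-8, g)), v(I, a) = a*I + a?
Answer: 177986/62951 ≈ 2.8274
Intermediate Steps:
z(O, C) = C + C**2
v(I, a) = a + I*a (v(I, a) = I*a + a = a + I*a)
M(g) = (-67 + g)*(g + g*(1 + g)) (M(g) = (g - 67)*(g + g*(1 + g)) = (-67 + g)*(g + g*(1 + g)))
1756/714 + M(v(-2, 6))/(-4761) = 1756/714 + ((6*(1 - 2))*(-134 + (6*(1 - 2))**2 - 390*(1 - 2)))/(-4761) = 1756*(1/714) + ((6*(-1))*(-134 + (6*(-1))**2 - 390*(-1)))*(-1/4761) = 878/357 - 6*(-134 + (-6)**2 - 65*(-6))*(-1/4761) = 878/357 - 6*(-134 + 36 + 390)*(-1/4761) = 878/357 - 6*292*(-1/4761) = 878/357 - 1752*(-1/4761) = 878/357 + 584/1587 = 177986/62951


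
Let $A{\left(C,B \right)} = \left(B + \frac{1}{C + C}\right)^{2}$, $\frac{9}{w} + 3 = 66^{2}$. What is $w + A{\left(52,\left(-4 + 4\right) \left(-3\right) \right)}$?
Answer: $\frac{33899}{15694016} \approx 0.00216$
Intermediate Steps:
$w = \frac{3}{1451}$ ($w = \frac{9}{-3 + 66^{2}} = \frac{9}{-3 + 4356} = \frac{9}{4353} = 9 \cdot \frac{1}{4353} = \frac{3}{1451} \approx 0.0020675$)
$A{\left(C,B \right)} = \left(B + \frac{1}{2 C}\right)^{2}$
$w + A{\left(52,\left(-4 + 4\right) \left(-3\right) \right)} = \frac{3}{1451} + \frac{\left(1 + 2 \left(-4 + 4\right) \left(-3\right) 52\right)^{2}}{4 \cdot 2704} = \frac{3}{1451} + \frac{1}{4} \cdot \frac{1}{2704} \left(1 + 2 \cdot 0 \left(-3\right) 52\right)^{2} = \frac{3}{1451} + \frac{1}{4} \cdot \frac{1}{2704} \left(1 + 2 \cdot 0 \cdot 52\right)^{2} = \frac{3}{1451} + \frac{1}{4} \cdot \frac{1}{2704} \left(1 + 0\right)^{2} = \frac{3}{1451} + \frac{1}{4} \cdot \frac{1}{2704} \cdot 1^{2} = \frac{3}{1451} + \frac{1}{4} \cdot \frac{1}{2704} \cdot 1 = \frac{3}{1451} + \frac{1}{10816} = \frac{33899}{15694016}$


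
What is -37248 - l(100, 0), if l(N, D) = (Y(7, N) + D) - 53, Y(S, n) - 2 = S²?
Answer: -37246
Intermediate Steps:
Y(S, n) = 2 + S²
l(N, D) = -2 + D (l(N, D) = ((2 + 7²) + D) - 53 = ((2 + 49) + D) - 53 = (51 + D) - 53 = -2 + D)
-37248 - l(100, 0) = -37248 - (-2 + 0) = -37248 - 1*(-2) = -37248 + 2 = -37246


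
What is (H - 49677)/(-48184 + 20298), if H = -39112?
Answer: 88789/27886 ≈ 3.1840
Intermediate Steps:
(H - 49677)/(-48184 + 20298) = (-39112 - 49677)/(-48184 + 20298) = -88789/(-27886) = -88789*(-1/27886) = 88789/27886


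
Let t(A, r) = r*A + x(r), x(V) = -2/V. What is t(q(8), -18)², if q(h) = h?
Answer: 1677025/81 ≈ 20704.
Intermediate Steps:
t(A, r) = -2/r + A*r (t(A, r) = r*A - 2/r = A*r - 2/r = -2/r + A*r)
t(q(8), -18)² = (-2/(-18) + 8*(-18))² = (-2*(-1/18) - 144)² = (⅑ - 144)² = (-1295/9)² = 1677025/81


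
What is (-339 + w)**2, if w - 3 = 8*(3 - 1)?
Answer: 102400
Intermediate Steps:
w = 19 (w = 3 + 8*(3 - 1) = 3 + 8*2 = 3 + 16 = 19)
(-339 + w)**2 = (-339 + 19)**2 = (-320)**2 = 102400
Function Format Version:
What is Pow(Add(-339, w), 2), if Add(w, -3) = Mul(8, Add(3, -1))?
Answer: 102400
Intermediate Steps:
w = 19 (w = Add(3, Mul(8, Add(3, -1))) = Add(3, Mul(8, 2)) = Add(3, 16) = 19)
Pow(Add(-339, w), 2) = Pow(Add(-339, 19), 2) = Pow(-320, 2) = 102400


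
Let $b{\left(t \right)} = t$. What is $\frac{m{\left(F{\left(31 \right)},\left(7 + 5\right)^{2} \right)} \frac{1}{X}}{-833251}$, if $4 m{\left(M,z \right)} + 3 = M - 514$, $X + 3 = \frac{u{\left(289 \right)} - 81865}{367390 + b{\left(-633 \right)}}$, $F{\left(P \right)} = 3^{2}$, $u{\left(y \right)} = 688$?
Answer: $- \frac{46578139}{984442727448} \approx -4.7314 \cdot 10^{-5}$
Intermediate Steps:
$F{\left(P \right)} = 9$
$X = - \frac{1181448}{366757}$ ($X = -3 + \frac{688 - 81865}{367390 - 633} = -3 - \frac{81177}{366757} = - \frac{1181448}{366757} \approx -3.2213$)
$m{\left(M,z \right)} = - \frac{517}{4} + \frac{M}{4}$ ($m{\left(M,z \right)} = - \frac{3}{4} + \frac{M - 514}{4} = - \frac{3}{4} + \frac{-514 + M}{4} = - \frac{3}{4} + \left(- \frac{257}{2} + \frac{M}{4}\right) = - \frac{517}{4} + \frac{M}{4}$)
$\frac{m{\left(F{\left(31 \right)},\left(7 + 5\right)^{2} \right)} \frac{1}{X}}{-833251} = \frac{\left(- \frac{517}{4} + \frac{1}{4} \cdot 9\right) \frac{1}{- \frac{1181448}{366757}}}{-833251} = \left(- \frac{517}{4} + \frac{9}{4}\right) \left(- \frac{366757}{1181448}\right) \left(- \frac{1}{833251}\right) = \left(-127\right) \left(- \frac{366757}{1181448}\right) \left(- \frac{1}{833251}\right) = \frac{46578139}{1181448} \left(- \frac{1}{833251}\right) = - \frac{46578139}{984442727448}$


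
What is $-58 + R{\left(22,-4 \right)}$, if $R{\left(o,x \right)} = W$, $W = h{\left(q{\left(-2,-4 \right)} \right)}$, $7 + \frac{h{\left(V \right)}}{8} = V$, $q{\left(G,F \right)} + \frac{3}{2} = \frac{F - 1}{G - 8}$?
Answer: $-122$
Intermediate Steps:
$q{\left(G,F \right)} = - \frac{3}{2} + \frac{-1 + F}{-8 + G}$ ($q{\left(G,F \right)} = - \frac{3}{2} + \frac{F - 1}{G - 8} = - \frac{3}{2} + \frac{-1 + F}{G - 8} = - \frac{3}{2} + \frac{-1 + F}{-8 + G}$)
$h{\left(V \right)} = -56 + 8 V$
$W = -64$ ($W = -56 + 8 \frac{11 - 4 - -3}{-8 - 2} = -56 + 8 \frac{11 - 4 + 3}{-10} = -56 + 8 \left(\left(- \frac{1}{10}\right) 10\right) = -56 + 8 \left(-1\right) = -56 - 8 = -64$)
$R{\left(o,x \right)} = -64$
$-58 + R{\left(22,-4 \right)} = -58 - 64 = -122$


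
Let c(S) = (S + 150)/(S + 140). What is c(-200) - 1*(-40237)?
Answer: 241427/6 ≈ 40238.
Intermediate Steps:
c(S) = (150 + S)/(140 + S)
c(-200) - 1*(-40237) = (150 - 200)/(140 - 200) - 1*(-40237) = -50/(-60) + 40237 = -1/60*(-50) + 40237 = ⅚ + 40237 = 241427/6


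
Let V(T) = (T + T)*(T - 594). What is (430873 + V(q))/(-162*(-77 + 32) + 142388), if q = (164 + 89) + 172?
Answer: 287223/149678 ≈ 1.9189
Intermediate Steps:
q = 425 (q = 253 + 172 = 425)
V(T) = 2*T*(-594 + T) (V(T) = (2*T)*(-594 + T) = 2*T*(-594 + T))
(430873 + V(q))/(-162*(-77 + 32) + 142388) = (430873 + 2*425*(-594 + 425))/(-162*(-77 + 32) + 142388) = (430873 + 2*425*(-169))/(-162*(-45) + 142388) = (430873 - 143650)/(7290 + 142388) = 287223/149678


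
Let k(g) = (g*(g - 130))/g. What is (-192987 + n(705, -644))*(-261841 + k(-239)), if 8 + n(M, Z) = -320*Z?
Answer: -3431017850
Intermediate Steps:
n(M, Z) = -8 - 320*Z
k(g) = -130 + g (k(g) = (g*(-130 + g))/g = -130 + g)
(-192987 + n(705, -644))*(-261841 + k(-239)) = (-192987 + (-8 - 320*(-644)))*(-261841 + (-130 - 239)) = (-192987 + (-8 + 206080))*(-261841 - 369) = (-192987 + 206072)*(-262210) = 13085*(-262210) = -3431017850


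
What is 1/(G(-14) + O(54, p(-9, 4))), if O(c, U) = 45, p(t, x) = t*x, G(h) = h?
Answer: 1/31 ≈ 0.032258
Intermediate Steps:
1/(G(-14) + O(54, p(-9, 4))) = 1/(-14 + 45) = 1/31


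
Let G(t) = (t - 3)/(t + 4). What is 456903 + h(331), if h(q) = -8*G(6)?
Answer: 2284503/5 ≈ 4.5690e+5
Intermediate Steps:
G(t) = (-3 + t)/(4 + t)
h(q) = -12/5 (h(q) = -8*(-3 + 6)/(4 + 6) = -8*3/10 = -12/5)
456903 + h(331) = 456903 - 12/5 = 2284503/5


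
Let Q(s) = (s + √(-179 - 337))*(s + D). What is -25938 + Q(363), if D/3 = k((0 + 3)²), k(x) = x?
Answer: 115632 + 780*I*√129 ≈ 1.1563e+5 + 8859.1*I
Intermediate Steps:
D = 27 (D = 3*(0 + 3)² = 3*3² = 3*9 = 27)
Q(s) = (27 + s)*(s + 2*I*√129) (Q(s) = (s + √(-179 - 337))*(s + 27) = (s + √(-516))*(27 + s) = (s + 2*I*√129)*(27 + s) = (27 + s)*(s + 2*I*√129))
-25938 + Q(363) = -25938 + (363² + 27*363 + 54*I*√129 + 2*I*363*√129) = -25938 + (131769 + 9801 + 54*I*√129 + 726*I*√129) = -25938 + (141570 + 780*I*√129) = 115632 + 780*I*√129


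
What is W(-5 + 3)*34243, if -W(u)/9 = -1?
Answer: 308187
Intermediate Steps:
W(u) = 9 (W(u) = -9*(-1) = 9)
W(-5 + 3)*34243 = 9*34243 = 308187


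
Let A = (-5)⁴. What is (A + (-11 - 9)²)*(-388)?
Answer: -397700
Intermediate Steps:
A = 625
(A + (-11 - 9)²)*(-388) = (625 + (-11 - 9)²)*(-388) = (625 + (-20)²)*(-388) = (625 + 400)*(-388) = 1025*(-388) = -397700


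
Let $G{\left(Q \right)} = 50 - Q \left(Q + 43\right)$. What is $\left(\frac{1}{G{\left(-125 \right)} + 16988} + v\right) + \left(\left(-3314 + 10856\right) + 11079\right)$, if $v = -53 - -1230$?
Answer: $\frac{134388825}{6788} \approx 19798.0$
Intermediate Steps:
$v = 1177$ ($v = -53 + 1230 = 1177$)
$G{\left(Q \right)} = 50 - Q \left(43 + Q\right)$
$\left(\frac{1}{G{\left(-125 \right)} + 16988} + v\right) + \left(\left(-3314 + 10856\right) + 11079\right) = \left(\frac{1}{\left(50 - \left(-125\right)^{2} - -5375\right) + 16988} + 1177\right) + \left(\left(-3314 + 10856\right) + 11079\right) = \left(\frac{1}{\left(50 - 15625 + 5375\right) + 16988} + 1177\right) + \left(7542 + 11079\right) = \left(\frac{1}{\left(50 - 15625 + 5375\right) + 16988} + 1177\right) + 18621 = \left(\frac{1}{-10200 + 16988} + 1177\right) + 18621 = \left(\frac{1}{6788} + 1177\right) + 18621 = \frac{7989477}{6788} + 18621 = \frac{134388825}{6788}$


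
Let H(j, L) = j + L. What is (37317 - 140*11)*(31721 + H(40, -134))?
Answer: 1131519179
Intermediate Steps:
H(j, L) = L + j
(37317 - 140*11)*(31721 + H(40, -134)) = (37317 - 140*11)*(31721 + (-134 + 40)) = (37317 - 1540)*(31721 - 94) = 35777*31627 = 1131519179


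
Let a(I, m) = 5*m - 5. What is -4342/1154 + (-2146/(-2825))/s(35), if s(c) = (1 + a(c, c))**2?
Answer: -179336007833/47663561025 ≈ -3.7625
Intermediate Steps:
a(I, m) = -5 + 5*m
s(c) = (-4 + 5*c)**2 (s(c) = (1 + (-5 + 5*c))**2 = (-4 + 5*c)**2)
-4342/1154 + (-2146/(-2825))/s(35) = -4342/1154 + (-2146/(-2825))/((-4 + 5*35)**2) = -4342*1/1154 + (-2146*(-1/2825))/((-4 + 175)**2) = -2171/577 + 2146/(2825*(171**2)) = -2171/577 + (2146/2825)/29241 = -2171/577 + (2146/2825)*(1/29241) = -2171/577 + 2146/82605825 = -179336007833/47663561025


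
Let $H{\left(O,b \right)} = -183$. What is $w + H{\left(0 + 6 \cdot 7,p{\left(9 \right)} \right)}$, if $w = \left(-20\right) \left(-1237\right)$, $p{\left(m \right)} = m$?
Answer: $24557$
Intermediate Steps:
$w = 24740$
$w + H{\left(0 + 6 \cdot 7,p{\left(9 \right)} \right)} = 24740 - 183 = 24557$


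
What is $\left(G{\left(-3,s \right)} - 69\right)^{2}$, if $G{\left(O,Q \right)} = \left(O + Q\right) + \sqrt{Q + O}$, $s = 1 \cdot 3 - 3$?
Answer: $\left(72 - i \sqrt{3}\right)^{2} \approx 5181.0 - 249.42 i$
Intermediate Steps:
$s = 0$ ($s = 3 - 3 = 0$)
$G{\left(O,Q \right)} = O + Q + \sqrt{O + Q}$ ($G{\left(O,Q \right)} = \left(O + Q\right) + \sqrt{O + Q} = O + Q + \sqrt{O + Q}$)
$\left(G{\left(-3,s \right)} - 69\right)^{2} = \left(\left(-3 + 0 + \sqrt{-3 + 0}\right) - 69\right)^{2} = \left(\left(-3 + 0 + \sqrt{-3}\right) - 69\right)^{2} = \left(\left(-3 + 0 + i \sqrt{3}\right) - 69\right)^{2} = \left(\left(-3 + i \sqrt{3}\right) - 69\right)^{2} = \left(-72 + i \sqrt{3}\right)^{2}$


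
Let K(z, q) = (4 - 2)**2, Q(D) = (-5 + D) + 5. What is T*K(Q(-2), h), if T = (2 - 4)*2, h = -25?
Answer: -16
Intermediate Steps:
Q(D) = D
K(z, q) = 4 (K(z, q) = 2**2 = 4)
T = -4 (T = -2*2 = -4)
T*K(Q(-2), h) = -4*4 = -16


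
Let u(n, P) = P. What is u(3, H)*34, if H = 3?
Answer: 102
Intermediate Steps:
u(3, H)*34 = 3*34 = 102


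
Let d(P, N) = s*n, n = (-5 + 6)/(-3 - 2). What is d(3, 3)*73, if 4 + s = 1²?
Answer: 219/5 ≈ 43.800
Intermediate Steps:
s = -3 (s = -4 + 1² = -4 + 1 = -3)
n = -⅕ (n = 1/(-5) = 1*(-⅕) = -⅕ ≈ -0.20000)
d(P, N) = ⅗ (d(P, N) = -3*(-⅕) = ⅗)
d(3, 3)*73 = (⅗)*73 = 219/5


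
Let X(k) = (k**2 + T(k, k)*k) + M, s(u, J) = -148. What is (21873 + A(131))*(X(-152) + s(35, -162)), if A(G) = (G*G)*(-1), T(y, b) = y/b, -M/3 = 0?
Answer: 107452448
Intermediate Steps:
M = 0 (M = -3*0 = 0)
A(G) = -G**2 (A(G) = G**2*(-1) = -G**2)
X(k) = k + k**2 (X(k) = (k**2 + (k/k)*k) + 0 = (k**2 + 1*k) + 0 = (k**2 + k) + 0 = (k + k**2) + 0 = k + k**2)
(21873 + A(131))*(X(-152) + s(35, -162)) = (21873 - 1*131**2)*(-152*(1 - 152) - 148) = (21873 - 1*17161)*(-152*(-151) - 148) = (21873 - 17161)*(22952 - 148) = 4712*22804 = 107452448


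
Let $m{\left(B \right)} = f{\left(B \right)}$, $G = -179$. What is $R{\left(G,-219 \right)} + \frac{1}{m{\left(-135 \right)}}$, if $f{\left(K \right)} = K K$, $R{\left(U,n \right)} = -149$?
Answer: $- \frac{2715524}{18225} \approx -149.0$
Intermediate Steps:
$f{\left(K \right)} = K^{2}$
$m{\left(B \right)} = B^{2}$
$R{\left(G,-219 \right)} + \frac{1}{m{\left(-135 \right)}} = -149 + \frac{1}{\left(-135\right)^{2}} = -149 + \frac{1}{18225} = - \frac{2715524}{18225}$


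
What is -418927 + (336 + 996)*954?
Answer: 851801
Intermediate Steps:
-418927 + (336 + 996)*954 = -418927 + 1332*954 = -418927 + 1270728 = 851801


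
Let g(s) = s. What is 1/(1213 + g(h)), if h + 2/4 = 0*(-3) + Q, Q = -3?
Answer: 2/2419 ≈ 0.00082679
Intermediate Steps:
h = -7/2 (h = -½ + (0*(-3) - 3) = -½ + (0 - 3) = -½ - 3 = -7/2 ≈ -3.5000)
1/(1213 + g(h)) = 1/(1213 - 7/2) = 1/(2419/2) = 2/2419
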